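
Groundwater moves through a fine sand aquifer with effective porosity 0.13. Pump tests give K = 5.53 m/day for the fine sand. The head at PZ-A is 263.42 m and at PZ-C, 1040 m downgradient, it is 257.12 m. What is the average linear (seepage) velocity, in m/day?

0.258

Hydraulic gradient i = (263.42 − 257.12) / 1040 = 6.3 / 1040 = 0.006058.
Darcy flux q = K · i = 5.530 × 0.006058 = 0.03350 m/day.
Seepage velocity v = q / n_e = 0.03350 / 0.13 = 0.2577 m/day.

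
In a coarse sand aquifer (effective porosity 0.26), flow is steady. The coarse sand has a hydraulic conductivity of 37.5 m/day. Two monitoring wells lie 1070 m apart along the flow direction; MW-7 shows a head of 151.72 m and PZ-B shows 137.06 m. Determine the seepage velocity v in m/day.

1.98

Hydraulic gradient i = (151.72 − 137.06) / 1070 = 14.66 / 1070 = 0.01370.
Darcy flux q = K · i = 37.50 × 0.01370 = 0.5138 m/day.
Seepage velocity v = q / n_e = 0.5138 / 0.26 = 1.976 m/day.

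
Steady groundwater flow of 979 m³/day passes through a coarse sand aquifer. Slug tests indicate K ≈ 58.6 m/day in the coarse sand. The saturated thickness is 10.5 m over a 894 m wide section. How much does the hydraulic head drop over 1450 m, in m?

2.58

Cross-sectional area A = 894 × 10.5 = 9387 m².
From Q = K·A·i, i = Q / (K·A) = 979 / (58.60 × 9387) = 0.001780.
Head loss Δh = i · L = 0.001780 × 1450 = 2.581 m.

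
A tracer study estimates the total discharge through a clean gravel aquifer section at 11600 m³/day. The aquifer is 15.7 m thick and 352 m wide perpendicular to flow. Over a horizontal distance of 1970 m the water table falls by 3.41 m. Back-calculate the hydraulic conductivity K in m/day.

Cross-sectional area A = 352 × 15.7 = 5526 m².
Hydraulic gradient i = Δh / L = 3.41 / 1970 = 0.001731.
From Q = K·A·i, K = Q / (A·i) = 11600 / (5526 × 0.001731) = 1213 m/day.

1210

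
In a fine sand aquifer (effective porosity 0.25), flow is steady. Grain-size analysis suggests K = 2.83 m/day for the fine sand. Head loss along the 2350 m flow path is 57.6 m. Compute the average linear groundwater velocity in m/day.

Hydraulic gradient i = Δh / L = 57.6 / 2350 = 0.02451.
Darcy flux q = K · i = 2.830 × 0.02451 = 0.06937 m/day.
Seepage velocity v = q / n_e = 0.06937 / 0.25 = 0.2775 m/day.

0.277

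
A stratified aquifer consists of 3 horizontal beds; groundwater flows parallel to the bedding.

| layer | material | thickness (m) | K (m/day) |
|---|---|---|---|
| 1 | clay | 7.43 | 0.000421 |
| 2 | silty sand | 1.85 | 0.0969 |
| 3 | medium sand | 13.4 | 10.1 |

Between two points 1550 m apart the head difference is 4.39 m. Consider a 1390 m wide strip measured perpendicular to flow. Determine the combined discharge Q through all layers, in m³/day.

Flow is parallel to layering, so each bed carries its own Darcy discharge and the transmissivities add.
Σ(K_i·b_i) = 0.000421×7.43 + 0.0969×1.85 + 10.1×13.4 = 135.5 m²/day.
Hydraulic gradient i = Δh / L = 4.39 / 1550 = 0.002832.
Q = Σ(K_i·b_i) · W · i = 135.5 × 1390 × 0.002832 = 533.5 m³/day.

534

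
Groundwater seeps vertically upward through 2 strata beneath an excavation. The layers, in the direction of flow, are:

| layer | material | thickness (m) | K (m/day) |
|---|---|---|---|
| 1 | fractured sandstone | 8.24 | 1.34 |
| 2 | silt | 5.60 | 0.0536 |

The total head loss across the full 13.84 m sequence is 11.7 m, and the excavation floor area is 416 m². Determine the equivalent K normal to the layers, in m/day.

0.125

Flow is perpendicular to layering, so the layers act in series and the equivalent K is the thickness-weighted harmonic mean.
Total thickness L = 8.24 + 5.60 = 13.84 m.
Σ(b_i/K_i) = 8.24/1.34 + 5.60/0.0536 = 110.6 d.
K_eq = L / Σ(b_i/K_i) = 13.84 / 110.6 = 0.1251 m/day.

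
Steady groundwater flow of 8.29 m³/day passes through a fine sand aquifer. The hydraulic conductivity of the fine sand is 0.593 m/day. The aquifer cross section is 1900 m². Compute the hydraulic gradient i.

From Q = K·A·i, i = Q / (K·A) = 8.29 / (0.5930 × 1900) = 0.007358.

0.00736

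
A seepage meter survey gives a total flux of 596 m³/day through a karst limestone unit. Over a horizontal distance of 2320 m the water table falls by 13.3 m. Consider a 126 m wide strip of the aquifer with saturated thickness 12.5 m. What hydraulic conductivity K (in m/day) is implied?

Cross-sectional area A = 126 × 12.5 = 1575 m².
Hydraulic gradient i = Δh / L = 13.3 / 2320 = 0.005733.
From Q = K·A·i, K = Q / (A·i) = 596 / (1575 × 0.005733) = 66.01 m/day.

66.0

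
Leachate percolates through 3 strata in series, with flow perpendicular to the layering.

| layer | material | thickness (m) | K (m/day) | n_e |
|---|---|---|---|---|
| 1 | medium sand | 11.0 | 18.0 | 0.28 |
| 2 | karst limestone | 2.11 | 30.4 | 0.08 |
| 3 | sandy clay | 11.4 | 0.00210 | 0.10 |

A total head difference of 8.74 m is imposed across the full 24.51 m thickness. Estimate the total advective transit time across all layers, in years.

With flow normal to the layers, continuity requires the same specific discharge q through every layer.
Σ(b_i/K_i) = 11.0/18.0 + 2.11/30.4 + 11.4/0.00210 = 5429 d.
q = Δh / Σ(b_i/K_i) = 8.74 / 5429 = 0.001610 m/day.
In each layer the seepage velocity is v_i = q/n_i, so the layer transit time is t_i = b_i·n_i / q:
  layer 1 (medium sand): t_1 = 11.0 × 0.28 / 0.001610 = 1913 d
  layer 2 (karst limestone): t_2 = 2.11 × 0.08 / 0.001610 = 104.9 d
  layer 3 (sandy clay): t_3 = 11.4 × 0.10 / 0.001610 = 708.2 d
Total t = Σ t_i = 2726 days = 7.464 years.

7.46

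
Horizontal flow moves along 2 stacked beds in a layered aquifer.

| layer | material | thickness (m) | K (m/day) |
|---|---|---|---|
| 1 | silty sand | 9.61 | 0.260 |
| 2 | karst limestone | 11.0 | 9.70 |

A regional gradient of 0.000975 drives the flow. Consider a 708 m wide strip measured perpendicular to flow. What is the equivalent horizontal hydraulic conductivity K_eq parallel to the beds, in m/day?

Flow is parallel to layering, so each bed carries its own Darcy discharge and the transmissivities add.
Σ(K_i·b_i) = 0.260×9.61 + 9.70×11.0 = 109.2 m²/day.
Total thickness b = 20.61 m, so K_eq = Σ(K_i·b_i)/b = 5.298 m/day.

5.30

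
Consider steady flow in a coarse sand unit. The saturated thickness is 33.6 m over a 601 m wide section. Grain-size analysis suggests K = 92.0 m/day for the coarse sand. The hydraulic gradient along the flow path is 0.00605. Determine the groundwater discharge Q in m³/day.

11200

Cross-sectional area A = 601 × 33.6 = 20194 m².
Hydraulic gradient i = 0.00605.
Darcy's law: Q = K · A · i = 92.00 × 20194 × 0.006050 = 11240 m³/day.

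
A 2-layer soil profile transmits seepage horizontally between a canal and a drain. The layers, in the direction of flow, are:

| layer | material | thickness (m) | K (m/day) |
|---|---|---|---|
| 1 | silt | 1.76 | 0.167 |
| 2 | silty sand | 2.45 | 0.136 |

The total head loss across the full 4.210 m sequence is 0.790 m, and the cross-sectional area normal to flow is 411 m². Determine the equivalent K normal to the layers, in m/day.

0.147

Flow is perpendicular to layering, so the layers act in series and the equivalent K is the thickness-weighted harmonic mean.
Total thickness L = 1.76 + 2.45 = 4.210 m.
Σ(b_i/K_i) = 1.76/0.167 + 2.45/0.136 = 28.55 d.
K_eq = L / Σ(b_i/K_i) = 4.210 / 28.55 = 0.1474 m/day.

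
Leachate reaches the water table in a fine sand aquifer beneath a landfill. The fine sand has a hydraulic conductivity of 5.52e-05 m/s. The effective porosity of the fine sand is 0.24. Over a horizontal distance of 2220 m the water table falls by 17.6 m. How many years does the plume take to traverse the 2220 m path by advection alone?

Convert K: 5.52e-05 m/s × 86400 = 4.769 m/day.
Hydraulic gradient i = Δh / L = 17.6 / 2220 = 0.007928.
Darcy flux q = K · i = 4.769 × 0.007928 = 0.03781 m/day.
Seepage velocity v = q / n_e = 0.03781 / 0.24 = 0.1575 m/day.
Travel time t = L / v = 2220 / 0.1575 = 14091 days = 38.58 years.

38.6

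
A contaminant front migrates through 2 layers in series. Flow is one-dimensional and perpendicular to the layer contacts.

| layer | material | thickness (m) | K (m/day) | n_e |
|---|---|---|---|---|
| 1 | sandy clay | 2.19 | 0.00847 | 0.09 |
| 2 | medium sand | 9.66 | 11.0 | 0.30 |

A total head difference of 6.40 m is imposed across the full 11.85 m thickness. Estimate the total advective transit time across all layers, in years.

With flow normal to the layers, continuity requires the same specific discharge q through every layer.
Σ(b_i/K_i) = 2.19/0.00847 + 9.66/11.0 = 259.4 d.
q = Δh / Σ(b_i/K_i) = 6.40 / 259.4 = 0.02467 m/day.
In each layer the seepage velocity is v_i = q/n_i, so the layer transit time is t_i = b_i·n_i / q:
  layer 1 (sandy clay): t_1 = 2.19 × 0.09 / 0.02467 = 7.990 d
  layer 2 (medium sand): t_2 = 9.66 × 0.30 / 0.02467 = 117.5 d
Total t = Σ t_i = 125.5 days = 0.3435 years.

0.344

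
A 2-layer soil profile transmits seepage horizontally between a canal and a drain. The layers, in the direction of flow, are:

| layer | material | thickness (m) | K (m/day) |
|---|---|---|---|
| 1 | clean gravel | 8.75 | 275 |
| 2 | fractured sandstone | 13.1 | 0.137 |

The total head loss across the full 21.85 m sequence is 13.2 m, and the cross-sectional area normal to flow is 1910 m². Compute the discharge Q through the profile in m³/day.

Flow is perpendicular to layering, so the layers act in series and the equivalent K is the thickness-weighted harmonic mean.
Total thickness L = 8.75 + 13.1 = 21.85 m.
Σ(b_i/K_i) = 8.75/275 + 13.1/0.137 = 95.65 d.
K_eq = L / Σ(b_i/K_i) = 21.85 / 95.65 = 0.2284 m/day.
Q = K_eq · A · (Δh/L) = 0.2284 × 1910 × (13.2/21.85) = 263.6 m³/day.

264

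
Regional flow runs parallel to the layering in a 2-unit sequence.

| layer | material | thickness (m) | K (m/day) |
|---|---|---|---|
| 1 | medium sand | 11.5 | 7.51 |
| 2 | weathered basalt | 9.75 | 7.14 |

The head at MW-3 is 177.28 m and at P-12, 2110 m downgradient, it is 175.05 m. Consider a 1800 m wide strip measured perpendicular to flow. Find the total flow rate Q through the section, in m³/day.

Flow is parallel to layering, so each bed carries its own Darcy discharge and the transmissivities add.
Σ(K_i·b_i) = 7.51×11.5 + 7.14×9.75 = 156.0 m²/day.
Hydraulic gradient i = (177.28 − 175.05) / 2110 = 2.23 / 2110 = 0.001057.
Q = Σ(K_i·b_i) · W · i = 156.0 × 1800 × 0.001057 = 296.7 m³/day.

297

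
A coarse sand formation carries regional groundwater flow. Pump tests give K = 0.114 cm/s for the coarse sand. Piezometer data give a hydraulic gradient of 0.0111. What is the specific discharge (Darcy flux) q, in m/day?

1.09

Convert K: 0.114 cm/s × 864 = 98.50 m/day.
Hydraulic gradient i = 0.0111.
Specific discharge q = K · i = 98.50 × 0.01110 = 1.093 m/day.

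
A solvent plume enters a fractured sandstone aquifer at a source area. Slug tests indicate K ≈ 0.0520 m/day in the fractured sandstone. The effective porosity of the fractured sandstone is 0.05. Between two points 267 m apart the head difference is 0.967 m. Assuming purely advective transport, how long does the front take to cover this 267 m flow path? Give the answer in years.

Hydraulic gradient i = Δh / L = 0.967 / 267 = 0.003622.
Darcy flux q = K · i = 0.05200 × 0.003622 = 0.0001883 m/day.
Seepage velocity v = q / n_e = 0.0001883 / 0.05 = 0.003767 m/day.
Travel time t = L / v = 267 / 0.003767 = 70886 days = 194.1 years.

194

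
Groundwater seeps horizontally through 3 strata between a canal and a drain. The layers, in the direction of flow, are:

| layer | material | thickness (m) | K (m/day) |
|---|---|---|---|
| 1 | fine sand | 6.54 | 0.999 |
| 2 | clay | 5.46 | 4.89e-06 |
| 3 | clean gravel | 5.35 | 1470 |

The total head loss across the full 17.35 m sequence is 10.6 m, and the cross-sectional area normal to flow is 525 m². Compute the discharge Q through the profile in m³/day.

0.00498

Flow is perpendicular to layering, so the layers act in series and the equivalent K is the thickness-weighted harmonic mean.
Total thickness L = 6.54 + 5.46 + 5.35 = 17.35 m.
Σ(b_i/K_i) = 6.54/0.999 + 5.46/4.89e-06 + 5.35/1470 = 1.117e+06 d.
K_eq = L / Σ(b_i/K_i) = 17.35 / 1.117e+06 = 1.554e-05 m/day.
Q = K_eq · A · (Δh/L) = 1.554e-05 × 525 × (10.6/17.35) = 0.004984 m³/day.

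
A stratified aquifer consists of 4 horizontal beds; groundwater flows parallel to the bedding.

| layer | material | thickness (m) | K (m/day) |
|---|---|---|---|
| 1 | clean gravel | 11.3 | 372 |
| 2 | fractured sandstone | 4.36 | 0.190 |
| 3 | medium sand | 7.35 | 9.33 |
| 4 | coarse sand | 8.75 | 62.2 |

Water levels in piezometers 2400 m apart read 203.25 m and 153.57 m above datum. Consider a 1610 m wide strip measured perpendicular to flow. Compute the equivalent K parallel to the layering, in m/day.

152

Flow is parallel to layering, so each bed carries its own Darcy discharge and the transmissivities add.
Σ(K_i·b_i) = 372×11.3 + 0.190×4.36 + 9.33×7.35 + 62.2×8.75 = 4817 m²/day.
Total thickness b = 31.76 m, so K_eq = Σ(K_i·b_i)/b = 151.7 m/day.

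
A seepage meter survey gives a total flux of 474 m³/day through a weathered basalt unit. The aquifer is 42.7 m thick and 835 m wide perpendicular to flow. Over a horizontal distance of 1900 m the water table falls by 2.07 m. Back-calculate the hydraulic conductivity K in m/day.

12.2

Cross-sectional area A = 835 × 42.7 = 35654 m².
Hydraulic gradient i = Δh / L = 2.07 / 1900 = 0.001089.
From Q = K·A·i, K = Q / (A·i) = 474 / (35654 × 0.001089) = 12.20 m/day.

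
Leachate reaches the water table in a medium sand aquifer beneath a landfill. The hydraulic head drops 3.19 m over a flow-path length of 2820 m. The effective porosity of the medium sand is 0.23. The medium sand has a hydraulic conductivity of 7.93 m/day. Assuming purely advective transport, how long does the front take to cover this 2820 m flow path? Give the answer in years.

Hydraulic gradient i = Δh / L = 3.19 / 2820 = 0.001131.
Darcy flux q = K · i = 7.930 × 0.001131 = 0.008970 m/day.
Seepage velocity v = q / n_e = 0.008970 / 0.23 = 0.03900 m/day.
Travel time t = L / v = 2820 / 0.03900 = 72304 days = 198.0 years.

198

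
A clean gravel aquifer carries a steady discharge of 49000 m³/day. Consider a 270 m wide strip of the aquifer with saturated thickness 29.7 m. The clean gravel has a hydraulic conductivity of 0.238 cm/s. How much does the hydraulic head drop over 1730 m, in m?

51.4

Convert K: 0.238 cm/s × 864 = 205.6 m/day.
Cross-sectional area A = 270 × 29.7 = 8019 m².
From Q = K·A·i, i = Q / (K·A) = 49000 / (205.6 × 8019) = 0.02972.
Head loss Δh = i · L = 0.02972 × 1730 = 51.41 m.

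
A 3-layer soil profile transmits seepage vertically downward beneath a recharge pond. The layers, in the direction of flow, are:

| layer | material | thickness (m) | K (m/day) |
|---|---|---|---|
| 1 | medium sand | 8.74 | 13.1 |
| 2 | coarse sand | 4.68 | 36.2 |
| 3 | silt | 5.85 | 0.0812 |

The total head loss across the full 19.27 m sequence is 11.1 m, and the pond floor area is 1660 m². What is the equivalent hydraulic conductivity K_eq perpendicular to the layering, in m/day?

0.265

Flow is perpendicular to layering, so the layers act in series and the equivalent K is the thickness-weighted harmonic mean.
Total thickness L = 8.74 + 4.68 + 5.85 = 19.27 m.
Σ(b_i/K_i) = 8.74/13.1 + 4.68/36.2 + 5.85/0.0812 = 72.84 d.
K_eq = L / Σ(b_i/K_i) = 19.27 / 72.84 = 0.2645 m/day.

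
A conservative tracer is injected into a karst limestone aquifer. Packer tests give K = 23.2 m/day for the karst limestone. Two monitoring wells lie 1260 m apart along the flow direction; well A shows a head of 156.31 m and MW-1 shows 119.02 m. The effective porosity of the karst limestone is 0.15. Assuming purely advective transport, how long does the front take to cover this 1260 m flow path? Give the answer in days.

Hydraulic gradient i = (156.31 − 119.02) / 1260 = 37.29 / 1260 = 0.02960.
Darcy flux q = K · i = 23.20 × 0.02960 = 0.6866 m/day.
Seepage velocity v = q / n_e = 0.6866 / 0.15 = 4.577 m/day.
Travel time t = L / v = 1260 / 4.577 = 275.3 days.

275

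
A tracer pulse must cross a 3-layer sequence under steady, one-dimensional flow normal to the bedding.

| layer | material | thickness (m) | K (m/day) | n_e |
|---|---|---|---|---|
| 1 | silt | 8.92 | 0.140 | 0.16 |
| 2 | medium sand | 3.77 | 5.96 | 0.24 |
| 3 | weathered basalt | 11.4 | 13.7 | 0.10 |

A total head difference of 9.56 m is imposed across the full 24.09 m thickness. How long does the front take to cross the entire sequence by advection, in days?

23.7

With flow normal to the layers, continuity requires the same specific discharge q through every layer.
Σ(b_i/K_i) = 8.92/0.140 + 3.77/5.96 + 11.4/13.7 = 65.18 d.
q = Δh / Σ(b_i/K_i) = 9.56 / 65.18 = 0.1467 m/day.
In each layer the seepage velocity is v_i = q/n_i, so the layer transit time is t_i = b_i·n_i / q:
  layer 1 (silt): t_1 = 8.92 × 0.16 / 0.1467 = 9.730 d
  layer 2 (medium sand): t_2 = 3.77 × 0.24 / 0.1467 = 6.169 d
  layer 3 (weathered basalt): t_3 = 11.4 × 0.10 / 0.1467 = 7.772 d
Total t = Σ t_i = 23.67 days.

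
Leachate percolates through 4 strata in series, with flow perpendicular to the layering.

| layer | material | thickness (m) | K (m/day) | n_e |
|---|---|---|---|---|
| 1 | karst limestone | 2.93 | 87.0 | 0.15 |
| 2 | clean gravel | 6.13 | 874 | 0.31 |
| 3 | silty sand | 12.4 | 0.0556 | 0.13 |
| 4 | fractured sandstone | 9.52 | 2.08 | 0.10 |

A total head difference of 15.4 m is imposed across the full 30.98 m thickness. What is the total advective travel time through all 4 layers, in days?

With flow normal to the layers, continuity requires the same specific discharge q through every layer.
Σ(b_i/K_i) = 2.93/87.0 + 6.13/874 + 12.4/0.0556 + 9.52/2.08 = 227.6 d.
q = Δh / Σ(b_i/K_i) = 15.4 / 227.6 = 0.06765 m/day.
In each layer the seepage velocity is v_i = q/n_i, so the layer transit time is t_i = b_i·n_i / q:
  layer 1 (karst limestone): t_1 = 2.93 × 0.15 / 0.06765 = 6.497 d
  layer 2 (clean gravel): t_2 = 6.13 × 0.31 / 0.06765 = 28.09 d
  layer 3 (silty sand): t_3 = 12.4 × 0.13 / 0.06765 = 23.83 d
  layer 4 (fractured sandstone): t_4 = 9.52 × 0.10 / 0.06765 = 14.07 d
Total t = Σ t_i = 72.49 days.

72.5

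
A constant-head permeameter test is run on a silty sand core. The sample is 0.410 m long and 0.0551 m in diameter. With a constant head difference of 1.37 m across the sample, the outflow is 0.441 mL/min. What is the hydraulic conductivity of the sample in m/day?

0.0797

Cross-sectional area A = π·(d/2)² = π × (0.0551/2)² = 0.002384 m².
Convert discharge: 0.441 mL/min = 7.350e-09 m³/s.
Darcy's law rearranged: K = Q·L / (A·Δh) = 7.350e-09 × 0.410 / (0.002384 × 1.37) = 9.225e-07 m/s = 0.07970 m/day.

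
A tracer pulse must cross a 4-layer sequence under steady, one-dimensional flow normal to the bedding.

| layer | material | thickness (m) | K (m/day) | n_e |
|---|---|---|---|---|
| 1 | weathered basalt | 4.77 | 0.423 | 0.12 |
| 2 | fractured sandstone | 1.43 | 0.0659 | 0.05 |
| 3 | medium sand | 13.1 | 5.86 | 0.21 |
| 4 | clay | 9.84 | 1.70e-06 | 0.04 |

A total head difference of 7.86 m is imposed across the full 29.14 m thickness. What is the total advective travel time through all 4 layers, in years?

7640

With flow normal to the layers, continuity requires the same specific discharge q through every layer.
Σ(b_i/K_i) = 4.77/0.423 + 1.43/0.0659 + 13.1/5.86 + 9.84/1.70e-06 = 5.788e+06 d.
q = Δh / Σ(b_i/K_i) = 7.86 / 5.788e+06 = 1.358e-06 m/day.
In each layer the seepage velocity is v_i = q/n_i, so the layer transit time is t_i = b_i·n_i / q:
  layer 1 (weathered basalt): t_1 = 4.77 × 0.12 / 1.358e-06 = 4.215e+05 d
  layer 2 (fractured sandstone): t_2 = 1.43 × 0.05 / 1.358e-06 = 52654 d
  layer 3 (medium sand): t_3 = 13.1 × 0.21 / 1.358e-06 = 2.026e+06 d
  layer 4 (clay): t_4 = 9.84 × 0.04 / 1.358e-06 = 2.899e+05 d
Total t = Σ t_i = 2.790e+06 days = 7638 years.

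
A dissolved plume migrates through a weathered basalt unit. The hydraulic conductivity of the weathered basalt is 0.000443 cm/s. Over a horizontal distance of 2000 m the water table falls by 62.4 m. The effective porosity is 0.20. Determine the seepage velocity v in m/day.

0.0597

Convert K: 0.000443 cm/s × 864 = 0.3828 m/day.
Hydraulic gradient i = Δh / L = 62.4 / 2000 = 0.03120.
Darcy flux q = K · i = 0.3828 × 0.03120 = 0.01194 m/day.
Seepage velocity v = q / n_e = 0.01194 / 0.20 = 0.05971 m/day.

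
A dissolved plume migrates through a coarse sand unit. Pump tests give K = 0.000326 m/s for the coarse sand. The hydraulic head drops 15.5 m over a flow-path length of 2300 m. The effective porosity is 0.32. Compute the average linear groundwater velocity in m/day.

0.593

Convert K: 0.000326 m/s × 86400 = 28.17 m/day.
Hydraulic gradient i = Δh / L = 15.5 / 2300 = 0.006739.
Darcy flux q = K · i = 28.17 × 0.006739 = 0.1898 m/day.
Seepage velocity v = q / n_e = 0.1898 / 0.32 = 0.5932 m/day.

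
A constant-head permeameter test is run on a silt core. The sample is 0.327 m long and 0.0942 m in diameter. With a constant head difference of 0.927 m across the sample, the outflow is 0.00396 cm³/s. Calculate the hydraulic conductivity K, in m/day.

0.0173

Cross-sectional area A = π·(d/2)² = π × (0.0942/2)² = 0.006969 m².
Convert discharge: 0.00396 cm³/s = 3.960e-09 m³/s.
Darcy's law rearranged: K = Q·L / (A·Δh) = 3.960e-09 × 0.327 / (0.006969 × 0.927) = 2.004e-07 m/s = 0.01732 m/day.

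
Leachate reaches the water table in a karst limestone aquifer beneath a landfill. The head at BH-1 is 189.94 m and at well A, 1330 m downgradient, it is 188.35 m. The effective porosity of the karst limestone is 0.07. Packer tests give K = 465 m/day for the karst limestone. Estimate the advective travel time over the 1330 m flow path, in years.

Hydraulic gradient i = (189.94 − 188.35) / 1330 = 1.59 / 1330 = 0.001195.
Darcy flux q = K · i = 465.0 × 0.001195 = 0.5559 m/day.
Seepage velocity v = q / n_e = 0.5559 / 0.07 = 7.941 m/day.
Travel time t = L / v = 1330 / 7.941 = 167.5 days = 0.4585 years.

0.459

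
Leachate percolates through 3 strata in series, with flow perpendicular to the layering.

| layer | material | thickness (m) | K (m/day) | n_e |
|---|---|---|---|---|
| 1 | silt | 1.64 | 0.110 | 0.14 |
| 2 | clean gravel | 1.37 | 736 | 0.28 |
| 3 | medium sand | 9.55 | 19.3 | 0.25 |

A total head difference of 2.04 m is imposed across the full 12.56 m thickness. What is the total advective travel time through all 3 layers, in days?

22.7

With flow normal to the layers, continuity requires the same specific discharge q through every layer.
Σ(b_i/K_i) = 1.64/0.110 + 1.37/736 + 9.55/19.3 = 15.41 d.
q = Δh / Σ(b_i/K_i) = 2.04 / 15.41 = 0.1324 m/day.
In each layer the seepage velocity is v_i = q/n_i, so the layer transit time is t_i = b_i·n_i / q:
  layer 1 (silt): t_1 = 1.64 × 0.14 / 0.1324 = 1.734 d
  layer 2 (clean gravel): t_2 = 1.37 × 0.28 / 0.1324 = 2.897 d
  layer 3 (medium sand): t_3 = 9.55 × 0.25 / 0.1324 = 18.03 d
Total t = Σ t_i = 22.66 days.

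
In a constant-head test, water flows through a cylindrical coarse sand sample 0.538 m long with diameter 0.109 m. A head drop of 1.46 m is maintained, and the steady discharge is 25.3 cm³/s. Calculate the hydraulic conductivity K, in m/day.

Cross-sectional area A = π·(d/2)² = π × (0.109/2)² = 0.009331 m².
Convert discharge: 25.3 cm³/s = 2.530e-05 m³/s.
Darcy's law rearranged: K = Q·L / (A·Δh) = 2.530e-05 × 0.538 / (0.009331 × 1.46) = 0.0009991 m/s = 86.32 m/day.

86.3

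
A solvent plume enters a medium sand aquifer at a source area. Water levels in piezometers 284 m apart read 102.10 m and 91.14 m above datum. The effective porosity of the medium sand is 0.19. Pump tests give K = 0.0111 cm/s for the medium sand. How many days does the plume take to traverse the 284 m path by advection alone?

Convert K: 0.0111 cm/s × 864 = 9.590 m/day.
Hydraulic gradient i = (102.10 − 91.14) / 284 = 10.96 / 284 = 0.03859.
Darcy flux q = K · i = 9.590 × 0.03859 = 0.3701 m/day.
Seepage velocity v = q / n_e = 0.3701 / 0.19 = 1.948 m/day.
Travel time t = L / v = 284 / 1.948 = 145.8 days.

146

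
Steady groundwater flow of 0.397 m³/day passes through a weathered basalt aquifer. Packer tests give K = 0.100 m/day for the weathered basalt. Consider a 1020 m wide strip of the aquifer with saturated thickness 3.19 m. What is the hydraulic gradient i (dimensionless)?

Cross-sectional area A = 1020 × 3.19 = 3254 m².
From Q = K·A·i, i = Q / (K·A) = 0.397 / (0.1000 × 3254) = 0.001220.

0.00122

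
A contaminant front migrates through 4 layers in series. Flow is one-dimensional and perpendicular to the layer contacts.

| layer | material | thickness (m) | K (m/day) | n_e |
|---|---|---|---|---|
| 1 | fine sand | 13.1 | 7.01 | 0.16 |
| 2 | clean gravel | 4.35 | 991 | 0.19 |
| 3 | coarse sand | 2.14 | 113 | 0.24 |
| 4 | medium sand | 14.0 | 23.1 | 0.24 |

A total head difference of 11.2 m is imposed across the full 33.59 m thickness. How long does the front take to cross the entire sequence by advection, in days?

1.52

With flow normal to the layers, continuity requires the same specific discharge q through every layer.
Σ(b_i/K_i) = 13.1/7.01 + 4.35/991 + 2.14/113 + 14.0/23.1 = 2.498 d.
q = Δh / Σ(b_i/K_i) = 11.2 / 2.498 = 4.483 m/day.
In each layer the seepage velocity is v_i = q/n_i, so the layer transit time is t_i = b_i·n_i / q:
  layer 1 (fine sand): t_1 = 13.1 × 0.16 / 4.483 = 0.4675 d
  layer 2 (clean gravel): t_2 = 4.35 × 0.19 / 4.483 = 0.1843 d
  layer 3 (coarse sand): t_3 = 2.14 × 0.24 / 4.483 = 0.1146 d
  layer 4 (medium sand): t_4 = 14.0 × 0.24 / 4.483 = 0.7494 d
Total t = Σ t_i = 1.516 days.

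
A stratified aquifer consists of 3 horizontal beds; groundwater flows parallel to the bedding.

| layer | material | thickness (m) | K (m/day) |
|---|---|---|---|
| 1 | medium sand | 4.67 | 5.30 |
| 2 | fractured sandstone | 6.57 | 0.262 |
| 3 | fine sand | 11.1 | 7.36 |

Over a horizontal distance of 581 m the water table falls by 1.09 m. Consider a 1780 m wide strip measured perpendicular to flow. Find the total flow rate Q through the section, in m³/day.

361

Flow is parallel to layering, so each bed carries its own Darcy discharge and the transmissivities add.
Σ(K_i·b_i) = 5.30×4.67 + 0.262×6.57 + 7.36×11.1 = 108.2 m²/day.
Hydraulic gradient i = Δh / L = 1.09 / 581 = 0.001876.
Q = Σ(K_i·b_i) · W · i = 108.2 × 1780 × 0.001876 = 361.2 m³/day.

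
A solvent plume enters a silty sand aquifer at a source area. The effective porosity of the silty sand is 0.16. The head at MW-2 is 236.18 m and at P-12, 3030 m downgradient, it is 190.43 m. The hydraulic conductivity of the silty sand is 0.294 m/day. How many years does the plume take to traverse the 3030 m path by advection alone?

Hydraulic gradient i = (236.18 − 190.43) / 3030 = 45.75 / 3030 = 0.01510.
Darcy flux q = K · i = 0.2940 × 0.01510 = 0.004439 m/day.
Seepage velocity v = q / n_e = 0.004439 / 0.16 = 0.02774 m/day.
Travel time t = L / v = 3030 / 0.02774 = 1.092e+05 days = 299.0 years.

299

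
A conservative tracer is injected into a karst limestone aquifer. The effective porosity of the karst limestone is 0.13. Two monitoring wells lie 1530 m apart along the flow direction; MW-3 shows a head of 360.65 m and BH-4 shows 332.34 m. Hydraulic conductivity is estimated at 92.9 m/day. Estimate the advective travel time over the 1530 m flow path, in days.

116

Hydraulic gradient i = (360.65 − 332.34) / 1530 = 28.31 / 1530 = 0.01850.
Darcy flux q = K · i = 92.90 × 0.01850 = 1.719 m/day.
Seepage velocity v = q / n_e = 1.719 / 0.13 = 13.22 m/day.
Travel time t = L / v = 1530 / 13.22 = 115.7 days.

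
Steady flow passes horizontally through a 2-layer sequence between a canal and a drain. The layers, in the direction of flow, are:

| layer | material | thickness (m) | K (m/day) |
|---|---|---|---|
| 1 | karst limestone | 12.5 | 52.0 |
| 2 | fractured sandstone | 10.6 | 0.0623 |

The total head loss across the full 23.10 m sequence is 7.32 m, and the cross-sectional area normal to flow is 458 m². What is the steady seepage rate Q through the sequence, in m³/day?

19.7

Flow is perpendicular to layering, so the layers act in series and the equivalent K is the thickness-weighted harmonic mean.
Total thickness L = 12.5 + 10.6 = 23.10 m.
Σ(b_i/K_i) = 12.5/52.0 + 10.6/0.0623 = 170.4 d.
K_eq = L / Σ(b_i/K_i) = 23.10 / 170.4 = 0.1356 m/day.
Q = K_eq · A · (Δh/L) = 0.1356 × 458 × (7.32/23.10) = 19.68 m³/day.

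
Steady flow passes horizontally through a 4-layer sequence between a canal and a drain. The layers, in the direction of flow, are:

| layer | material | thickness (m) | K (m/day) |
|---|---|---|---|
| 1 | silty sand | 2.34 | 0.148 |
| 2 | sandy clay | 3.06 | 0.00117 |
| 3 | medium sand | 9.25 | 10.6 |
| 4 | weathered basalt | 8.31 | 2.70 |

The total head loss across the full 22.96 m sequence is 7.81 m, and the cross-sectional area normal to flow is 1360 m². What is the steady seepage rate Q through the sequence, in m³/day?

Flow is perpendicular to layering, so the layers act in series and the equivalent K is the thickness-weighted harmonic mean.
Total thickness L = 2.34 + 3.06 + 9.25 + 8.31 = 22.96 m.
Σ(b_i/K_i) = 2.34/0.148 + 3.06/0.00117 + 9.25/10.6 + 8.31/2.70 = 2635 d.
K_eq = L / Σ(b_i/K_i) = 22.96 / 2635 = 0.008713 m/day.
Q = K_eq · A · (Δh/L) = 0.008713 × 1360 × (7.81/22.96) = 4.031 m³/day.

4.03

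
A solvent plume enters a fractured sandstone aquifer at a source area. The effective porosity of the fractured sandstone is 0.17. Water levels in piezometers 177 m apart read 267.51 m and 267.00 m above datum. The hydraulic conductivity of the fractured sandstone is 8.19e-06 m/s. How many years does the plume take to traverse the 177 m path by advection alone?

Convert K: 8.19e-06 m/s × 86400 = 0.7076 m/day.
Hydraulic gradient i = (267.51 − 267.00) / 177 = 0.51 / 177 = 0.002881.
Darcy flux q = K · i = 0.7076 × 0.002881 = 0.002039 m/day.
Seepage velocity v = q / n_e = 0.002039 / 0.17 = 0.01199 m/day.
Travel time t = L / v = 177 / 0.01199 = 14758 days = 40.41 years.

40.4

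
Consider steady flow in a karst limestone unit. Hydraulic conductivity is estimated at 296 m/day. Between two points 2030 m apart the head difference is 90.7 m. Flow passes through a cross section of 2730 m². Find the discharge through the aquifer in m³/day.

Hydraulic gradient i = Δh / L = 90.7 / 2030 = 0.04468.
Darcy's law: Q = K · A · i = 296.0 × 2730 × 0.04468 = 36105 m³/day.

36100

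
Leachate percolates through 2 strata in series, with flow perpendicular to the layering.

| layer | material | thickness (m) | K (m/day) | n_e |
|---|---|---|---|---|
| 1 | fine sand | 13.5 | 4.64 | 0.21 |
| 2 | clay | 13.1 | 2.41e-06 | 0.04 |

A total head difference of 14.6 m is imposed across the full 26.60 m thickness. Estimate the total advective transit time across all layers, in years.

With flow normal to the layers, continuity requires the same specific discharge q through every layer.
Σ(b_i/K_i) = 13.5/4.64 + 13.1/2.41e-06 = 5.436e+06 d.
q = Δh / Σ(b_i/K_i) = 14.6 / 5.436e+06 = 2.686e-06 m/day.
In each layer the seepage velocity is v_i = q/n_i, so the layer transit time is t_i = b_i·n_i / q:
  layer 1 (fine sand): t_1 = 13.5 × 0.21 / 2.686e-06 = 1.055e+06 d
  layer 2 (clay): t_2 = 13.1 × 0.04 / 2.686e-06 = 1.951e+05 d
Total t = Σ t_i = 1.251e+06 days = 3424 years.

3420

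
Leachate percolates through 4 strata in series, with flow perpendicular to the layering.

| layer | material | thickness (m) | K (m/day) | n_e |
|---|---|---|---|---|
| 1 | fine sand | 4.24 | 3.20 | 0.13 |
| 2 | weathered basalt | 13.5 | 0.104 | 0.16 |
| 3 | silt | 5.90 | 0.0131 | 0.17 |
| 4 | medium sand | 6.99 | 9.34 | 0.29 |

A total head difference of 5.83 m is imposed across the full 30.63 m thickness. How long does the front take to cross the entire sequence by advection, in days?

573

With flow normal to the layers, continuity requires the same specific discharge q through every layer.
Σ(b_i/K_i) = 4.24/3.20 + 13.5/0.104 + 5.90/0.0131 + 6.99/9.34 = 582.3 d.
q = Δh / Σ(b_i/K_i) = 5.83 / 582.3 = 0.01001 m/day.
In each layer the seepage velocity is v_i = q/n_i, so the layer transit time is t_i = b_i·n_i / q:
  layer 1 (fine sand): t_1 = 4.24 × 0.13 / 0.01001 = 55.05 d
  layer 2 (weathered basalt): t_2 = 13.5 × 0.16 / 0.01001 = 215.7 d
  layer 3 (silt): t_3 = 5.90 × 0.17 / 0.01001 = 100.2 d
  layer 4 (medium sand): t_4 = 6.99 × 0.29 / 0.01001 = 202.5 d
Total t = Σ t_i = 573.4 days.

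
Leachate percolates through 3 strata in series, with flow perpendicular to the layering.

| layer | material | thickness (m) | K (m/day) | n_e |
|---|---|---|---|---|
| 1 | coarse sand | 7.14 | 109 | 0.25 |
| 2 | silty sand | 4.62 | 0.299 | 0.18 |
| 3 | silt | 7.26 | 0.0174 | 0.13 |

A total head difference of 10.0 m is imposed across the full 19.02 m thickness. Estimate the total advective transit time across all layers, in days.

154

With flow normal to the layers, continuity requires the same specific discharge q through every layer.
Σ(b_i/K_i) = 7.14/109 + 4.62/0.299 + 7.26/0.0174 = 432.8 d.
q = Δh / Σ(b_i/K_i) = 10.0 / 432.8 = 0.02311 m/day.
In each layer the seepage velocity is v_i = q/n_i, so the layer transit time is t_i = b_i·n_i / q:
  layer 1 (coarse sand): t_1 = 7.14 × 0.25 / 0.02311 = 77.25 d
  layer 2 (silty sand): t_2 = 4.62 × 0.18 / 0.02311 = 35.99 d
  layer 3 (silt): t_3 = 7.26 × 0.13 / 0.02311 = 40.84 d
Total t = Σ t_i = 154.1 days.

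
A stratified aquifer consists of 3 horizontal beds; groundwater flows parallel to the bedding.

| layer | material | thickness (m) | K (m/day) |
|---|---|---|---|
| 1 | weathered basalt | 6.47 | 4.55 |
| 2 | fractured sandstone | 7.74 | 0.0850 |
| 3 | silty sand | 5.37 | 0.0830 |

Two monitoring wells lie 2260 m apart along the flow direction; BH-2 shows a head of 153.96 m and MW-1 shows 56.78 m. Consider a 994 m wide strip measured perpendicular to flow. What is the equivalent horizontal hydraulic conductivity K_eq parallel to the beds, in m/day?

Flow is parallel to layering, so each bed carries its own Darcy discharge and the transmissivities add.
Σ(K_i·b_i) = 4.55×6.47 + 0.0850×7.74 + 0.0830×5.37 = 30.54 m²/day.
Total thickness b = 19.58 m, so K_eq = Σ(K_i·b_i)/b = 1.560 m/day.

1.56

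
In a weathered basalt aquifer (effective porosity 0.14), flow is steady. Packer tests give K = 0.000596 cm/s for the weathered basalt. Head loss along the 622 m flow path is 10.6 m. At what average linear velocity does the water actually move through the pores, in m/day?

Convert K: 0.000596 cm/s × 864 = 0.5149 m/day.
Hydraulic gradient i = Δh / L = 10.6 / 622 = 0.01704.
Darcy flux q = K · i = 0.5149 × 0.01704 = 0.008776 m/day.
Seepage velocity v = q / n_e = 0.008776 / 0.14 = 0.06268 m/day.

0.0627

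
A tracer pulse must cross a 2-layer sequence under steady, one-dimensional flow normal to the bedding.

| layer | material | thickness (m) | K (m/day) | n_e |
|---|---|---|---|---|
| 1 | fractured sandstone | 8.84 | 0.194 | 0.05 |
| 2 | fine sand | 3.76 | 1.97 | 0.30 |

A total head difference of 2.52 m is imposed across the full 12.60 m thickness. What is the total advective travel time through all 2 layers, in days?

With flow normal to the layers, continuity requires the same specific discharge q through every layer.
Σ(b_i/K_i) = 8.84/0.194 + 3.76/1.97 = 47.48 d.
q = Δh / Σ(b_i/K_i) = 2.52 / 47.48 = 0.05308 m/day.
In each layer the seepage velocity is v_i = q/n_i, so the layer transit time is t_i = b_i·n_i / q:
  layer 1 (fractured sandstone): t_1 = 8.84 × 0.05 / 0.05308 = 8.327 d
  layer 2 (fine sand): t_2 = 3.76 × 0.30 / 0.05308 = 21.25 d
Total t = Σ t_i = 29.58 days.

29.6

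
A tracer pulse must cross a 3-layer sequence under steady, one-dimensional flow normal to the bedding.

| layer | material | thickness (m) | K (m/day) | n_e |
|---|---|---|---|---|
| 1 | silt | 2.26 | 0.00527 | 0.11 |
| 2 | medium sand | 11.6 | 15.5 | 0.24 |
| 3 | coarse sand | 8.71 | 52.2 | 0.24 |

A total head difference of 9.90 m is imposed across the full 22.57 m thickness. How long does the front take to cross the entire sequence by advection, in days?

With flow normal to the layers, continuity requires the same specific discharge q through every layer.
Σ(b_i/K_i) = 2.26/0.00527 + 11.6/15.5 + 8.71/52.2 = 429.8 d.
q = Δh / Σ(b_i/K_i) = 9.90 / 429.8 = 0.02304 m/day.
In each layer the seepage velocity is v_i = q/n_i, so the layer transit time is t_i = b_i·n_i / q:
  layer 1 (silt): t_1 = 2.26 × 0.11 / 0.02304 = 10.79 d
  layer 2 (medium sand): t_2 = 11.6 × 0.24 / 0.02304 = 120.9 d
  layer 3 (coarse sand): t_3 = 8.71 × 0.24 / 0.02304 = 90.74 d
Total t = Σ t_i = 222.4 days.

222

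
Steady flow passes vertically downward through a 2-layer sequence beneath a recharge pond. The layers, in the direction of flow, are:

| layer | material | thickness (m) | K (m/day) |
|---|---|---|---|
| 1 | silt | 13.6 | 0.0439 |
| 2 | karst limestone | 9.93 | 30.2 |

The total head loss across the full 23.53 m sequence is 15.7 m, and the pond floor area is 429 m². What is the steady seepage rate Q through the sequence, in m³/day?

Flow is perpendicular to layering, so the layers act in series and the equivalent K is the thickness-weighted harmonic mean.
Total thickness L = 13.6 + 9.93 = 23.53 m.
Σ(b_i/K_i) = 13.6/0.0439 + 9.93/30.2 = 310.1 d.
K_eq = L / Σ(b_i/K_i) = 23.53 / 310.1 = 0.07587 m/day.
Q = K_eq · A · (Δh/L) = 0.07587 × 429 × (15.7/23.53) = 21.72 m³/day.

21.7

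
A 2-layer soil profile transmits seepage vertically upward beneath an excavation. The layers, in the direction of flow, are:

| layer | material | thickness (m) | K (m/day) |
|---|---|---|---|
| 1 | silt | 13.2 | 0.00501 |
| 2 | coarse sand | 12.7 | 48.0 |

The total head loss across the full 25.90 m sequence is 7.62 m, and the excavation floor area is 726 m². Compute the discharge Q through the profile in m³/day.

2.10

Flow is perpendicular to layering, so the layers act in series and the equivalent K is the thickness-weighted harmonic mean.
Total thickness L = 13.2 + 12.7 = 25.90 m.
Σ(b_i/K_i) = 13.2/0.00501 + 12.7/48.0 = 2635 d.
K_eq = L / Σ(b_i/K_i) = 25.90 / 2635 = 0.009829 m/day.
Q = K_eq · A · (Δh/L) = 0.009829 × 726 × (7.62/25.90) = 2.099 m³/day.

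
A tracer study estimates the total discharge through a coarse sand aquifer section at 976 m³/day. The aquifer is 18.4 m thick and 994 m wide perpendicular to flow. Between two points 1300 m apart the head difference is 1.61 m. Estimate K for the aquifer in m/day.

Cross-sectional area A = 994 × 18.4 = 18290 m².
Hydraulic gradient i = Δh / L = 1.61 / 1300 = 0.001238.
From Q = K·A·i, K = Q / (A·i) = 976 / (18290 × 0.001238) = 43.09 m/day.

43.1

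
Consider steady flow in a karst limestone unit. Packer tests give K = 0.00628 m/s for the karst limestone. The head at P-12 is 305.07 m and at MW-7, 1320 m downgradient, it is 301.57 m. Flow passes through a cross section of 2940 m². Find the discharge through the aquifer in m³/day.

4230

Convert K: 0.00628 m/s × 86400 = 542.6 m/day.
Hydraulic gradient i = (305.07 − 301.57) / 1320 = 3.5 / 1320 = 0.002652.
Darcy's law: Q = K · A · i = 542.6 × 2940 × 0.002652 = 4230 m³/day.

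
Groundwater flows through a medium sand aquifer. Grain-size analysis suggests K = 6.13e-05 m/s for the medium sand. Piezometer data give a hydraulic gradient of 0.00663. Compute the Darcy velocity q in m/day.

0.0351

Convert K: 6.13e-05 m/s × 86400 = 5.296 m/day.
Hydraulic gradient i = 0.00663.
Specific discharge q = K · i = 5.296 × 0.006630 = 0.03511 m/day.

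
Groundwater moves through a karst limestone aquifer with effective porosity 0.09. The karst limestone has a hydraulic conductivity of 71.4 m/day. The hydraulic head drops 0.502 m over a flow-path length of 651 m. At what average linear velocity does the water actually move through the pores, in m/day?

Hydraulic gradient i = Δh / L = 0.502 / 651 = 0.0007711.
Darcy flux q = K · i = 71.40 × 0.0007711 = 0.05506 m/day.
Seepage velocity v = q / n_e = 0.05506 / 0.09 = 0.6118 m/day.

0.612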